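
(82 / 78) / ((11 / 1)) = 41 / 429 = 0.10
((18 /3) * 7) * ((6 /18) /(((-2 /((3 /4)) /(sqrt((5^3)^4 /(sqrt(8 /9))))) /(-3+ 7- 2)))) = -328125 * 2^(1 /4) * sqrt(3) /4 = -168965.27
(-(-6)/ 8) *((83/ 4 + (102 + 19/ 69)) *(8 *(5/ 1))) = 169775/ 46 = 3690.76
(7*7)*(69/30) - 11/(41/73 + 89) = 1840074/16345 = 112.58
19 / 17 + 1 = 36 / 17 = 2.12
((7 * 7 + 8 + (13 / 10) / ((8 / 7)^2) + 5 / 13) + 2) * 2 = 502361 / 4160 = 120.76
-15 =-15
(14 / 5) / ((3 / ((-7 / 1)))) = -98 / 15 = -6.53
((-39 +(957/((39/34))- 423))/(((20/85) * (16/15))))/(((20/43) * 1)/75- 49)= -99507375/3286504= -30.28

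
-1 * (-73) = 73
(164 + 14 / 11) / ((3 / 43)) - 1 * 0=26058 / 11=2368.91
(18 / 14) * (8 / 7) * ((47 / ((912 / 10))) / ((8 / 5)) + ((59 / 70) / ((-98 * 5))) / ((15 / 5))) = 30173067 / 63866600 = 0.47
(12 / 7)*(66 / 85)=792 / 595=1.33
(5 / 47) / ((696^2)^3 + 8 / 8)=5 / 5342607821353254959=0.00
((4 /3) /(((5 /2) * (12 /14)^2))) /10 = 0.07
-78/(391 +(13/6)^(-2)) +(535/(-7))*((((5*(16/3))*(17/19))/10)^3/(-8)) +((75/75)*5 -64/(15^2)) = 1174389066043/8745739425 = 134.28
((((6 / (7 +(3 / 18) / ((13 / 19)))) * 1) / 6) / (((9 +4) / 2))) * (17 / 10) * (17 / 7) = 1734 / 19775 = 0.09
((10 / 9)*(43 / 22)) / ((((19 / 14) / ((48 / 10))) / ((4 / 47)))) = 19264 / 29469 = 0.65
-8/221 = -0.04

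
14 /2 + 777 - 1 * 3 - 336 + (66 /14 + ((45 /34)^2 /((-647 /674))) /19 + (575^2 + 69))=16470248427149 /49737478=331143.62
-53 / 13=-4.08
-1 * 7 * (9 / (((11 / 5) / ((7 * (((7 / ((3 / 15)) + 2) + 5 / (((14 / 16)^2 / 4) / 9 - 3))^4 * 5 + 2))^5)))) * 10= -81226510477594832261341051618943785400934784595049704447455644182950971276700750282589653594817765212567438491135814350 / 591115929524599255971866180692629213977653011026939520037236208656924835540811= -137412149496496686141550500000000000000000.00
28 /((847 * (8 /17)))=17 /242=0.07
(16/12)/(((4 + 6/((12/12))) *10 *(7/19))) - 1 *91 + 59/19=-876389/9975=-87.86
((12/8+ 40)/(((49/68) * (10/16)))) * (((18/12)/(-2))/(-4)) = 4233/245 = 17.28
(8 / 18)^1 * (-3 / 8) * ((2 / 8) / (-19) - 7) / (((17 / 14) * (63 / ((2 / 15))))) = 0.00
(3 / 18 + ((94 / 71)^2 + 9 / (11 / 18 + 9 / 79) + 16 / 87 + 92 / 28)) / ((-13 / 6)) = -112693517471 / 13715598169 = -8.22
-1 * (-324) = 324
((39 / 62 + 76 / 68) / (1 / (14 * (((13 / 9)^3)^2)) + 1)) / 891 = 62203087583 / 31980009192219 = 0.00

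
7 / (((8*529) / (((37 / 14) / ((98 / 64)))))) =74 / 25921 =0.00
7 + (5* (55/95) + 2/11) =10.08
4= 4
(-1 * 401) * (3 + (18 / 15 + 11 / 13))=-2023.51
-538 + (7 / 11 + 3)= -5878 / 11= -534.36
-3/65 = -0.05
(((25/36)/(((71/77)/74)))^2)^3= 130555372270747819922119140625/4356975551184650304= 29964678648.53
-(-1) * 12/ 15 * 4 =16/ 5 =3.20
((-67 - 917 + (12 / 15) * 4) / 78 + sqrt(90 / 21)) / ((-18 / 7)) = 8582 / 1755 - sqrt(210) / 18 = 4.08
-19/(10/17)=-323/10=-32.30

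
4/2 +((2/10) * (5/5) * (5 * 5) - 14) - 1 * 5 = -12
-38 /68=-19 /34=-0.56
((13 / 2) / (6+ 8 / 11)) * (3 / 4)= 429 / 592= 0.72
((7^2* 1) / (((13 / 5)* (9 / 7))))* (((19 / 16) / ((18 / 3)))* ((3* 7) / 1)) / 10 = 45619 / 7488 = 6.09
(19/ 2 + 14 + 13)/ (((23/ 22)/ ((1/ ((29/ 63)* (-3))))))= -16863/ 667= -25.28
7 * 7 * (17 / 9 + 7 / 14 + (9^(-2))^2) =1536101 / 13122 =117.06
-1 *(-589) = 589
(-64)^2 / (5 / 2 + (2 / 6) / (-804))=9879552 / 6029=1638.67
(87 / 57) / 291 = 29 / 5529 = 0.01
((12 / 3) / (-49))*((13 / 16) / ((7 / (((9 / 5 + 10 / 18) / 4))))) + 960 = 118540111 / 123480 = 959.99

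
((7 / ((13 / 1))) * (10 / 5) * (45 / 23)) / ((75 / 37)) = 1554 / 1495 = 1.04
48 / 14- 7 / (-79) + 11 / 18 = 41093 / 9954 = 4.13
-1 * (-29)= 29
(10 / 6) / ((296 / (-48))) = -10 / 37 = -0.27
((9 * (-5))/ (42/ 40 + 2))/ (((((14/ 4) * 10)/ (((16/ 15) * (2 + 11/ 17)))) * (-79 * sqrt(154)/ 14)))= 8640 * sqrt(154)/ 6308071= 0.02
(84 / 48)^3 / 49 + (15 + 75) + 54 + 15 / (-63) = 193363 / 1344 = 143.87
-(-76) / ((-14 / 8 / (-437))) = 132848 / 7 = 18978.29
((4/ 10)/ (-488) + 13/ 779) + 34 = 32328001/ 950380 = 34.02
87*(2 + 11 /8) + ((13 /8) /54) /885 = 112258723 /382320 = 293.63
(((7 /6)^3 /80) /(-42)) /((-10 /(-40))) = -49 /25920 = -0.00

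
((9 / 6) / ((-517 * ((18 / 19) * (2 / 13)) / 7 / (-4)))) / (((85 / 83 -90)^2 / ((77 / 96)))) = 1701583 / 30131812800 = 0.00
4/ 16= 1/ 4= 0.25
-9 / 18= -1 / 2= -0.50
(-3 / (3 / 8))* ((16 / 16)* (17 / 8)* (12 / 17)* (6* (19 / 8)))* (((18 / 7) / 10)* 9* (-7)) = 2770.20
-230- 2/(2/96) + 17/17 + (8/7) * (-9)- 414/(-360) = -46779/140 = -334.14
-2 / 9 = -0.22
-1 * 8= -8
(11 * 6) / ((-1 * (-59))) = 66 / 59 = 1.12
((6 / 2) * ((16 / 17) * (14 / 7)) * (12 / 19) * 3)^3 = 41278242816 / 33698267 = 1224.94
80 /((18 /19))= 760 /9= 84.44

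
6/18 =1/3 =0.33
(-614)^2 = 376996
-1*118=-118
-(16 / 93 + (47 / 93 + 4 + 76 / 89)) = -15261 / 2759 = -5.53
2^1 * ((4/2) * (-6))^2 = 288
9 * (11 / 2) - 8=83 / 2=41.50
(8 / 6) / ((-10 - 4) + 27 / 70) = -280 / 2859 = -0.10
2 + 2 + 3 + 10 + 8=25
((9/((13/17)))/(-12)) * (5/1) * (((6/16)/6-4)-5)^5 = 1172943290805/4194304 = 279651.47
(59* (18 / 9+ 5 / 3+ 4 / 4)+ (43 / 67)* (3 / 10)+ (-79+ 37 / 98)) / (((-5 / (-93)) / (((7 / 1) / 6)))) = 300591779 / 70350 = 4272.80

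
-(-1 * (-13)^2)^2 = -28561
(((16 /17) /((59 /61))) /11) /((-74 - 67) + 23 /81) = -39528 /62877067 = -0.00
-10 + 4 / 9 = -86 / 9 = -9.56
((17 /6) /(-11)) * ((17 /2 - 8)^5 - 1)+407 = 860111 /2112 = 407.25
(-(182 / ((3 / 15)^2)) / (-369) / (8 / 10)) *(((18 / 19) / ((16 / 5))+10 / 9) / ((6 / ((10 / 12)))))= 109484375 / 36345024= 3.01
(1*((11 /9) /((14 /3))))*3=11 /14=0.79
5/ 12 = 0.42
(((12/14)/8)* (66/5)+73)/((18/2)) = 5209/630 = 8.27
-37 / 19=-1.95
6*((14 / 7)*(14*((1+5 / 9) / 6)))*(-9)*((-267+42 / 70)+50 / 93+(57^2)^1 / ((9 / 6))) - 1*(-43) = -346337093 / 465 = -744810.95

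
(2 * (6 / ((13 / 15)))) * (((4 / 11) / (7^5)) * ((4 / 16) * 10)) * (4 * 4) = 28800 / 2403401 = 0.01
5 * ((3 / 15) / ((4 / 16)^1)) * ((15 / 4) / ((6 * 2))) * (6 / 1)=15 / 2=7.50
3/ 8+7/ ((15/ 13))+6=1493/ 120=12.44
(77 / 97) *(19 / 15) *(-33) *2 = -32186 / 485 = -66.36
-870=-870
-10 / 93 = -0.11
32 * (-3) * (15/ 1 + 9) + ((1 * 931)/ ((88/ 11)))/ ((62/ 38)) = -553703/ 248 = -2232.67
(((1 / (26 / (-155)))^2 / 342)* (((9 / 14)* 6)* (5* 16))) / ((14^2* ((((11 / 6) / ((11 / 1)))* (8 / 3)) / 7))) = 3243375 / 1258712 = 2.58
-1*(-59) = 59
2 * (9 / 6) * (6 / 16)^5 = 729 / 32768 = 0.02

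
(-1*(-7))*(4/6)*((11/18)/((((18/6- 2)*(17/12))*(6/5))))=770/459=1.68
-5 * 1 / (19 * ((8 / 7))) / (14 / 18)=-45 / 152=-0.30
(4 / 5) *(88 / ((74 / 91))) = 86.57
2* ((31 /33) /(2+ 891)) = 62 /29469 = 0.00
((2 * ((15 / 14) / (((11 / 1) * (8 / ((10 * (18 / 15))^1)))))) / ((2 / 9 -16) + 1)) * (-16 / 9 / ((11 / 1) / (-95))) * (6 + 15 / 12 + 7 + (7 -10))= -20250 / 5929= -3.42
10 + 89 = 99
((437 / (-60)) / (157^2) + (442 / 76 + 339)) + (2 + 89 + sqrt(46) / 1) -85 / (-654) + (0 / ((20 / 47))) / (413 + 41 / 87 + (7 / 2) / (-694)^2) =sqrt(46) + 1335250707353 / 3062884740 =442.73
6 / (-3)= -2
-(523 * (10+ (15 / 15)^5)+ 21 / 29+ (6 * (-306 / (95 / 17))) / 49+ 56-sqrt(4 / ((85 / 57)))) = -783378562 / 134995+ 2 * sqrt(4845) / 85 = -5801.38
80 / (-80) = -1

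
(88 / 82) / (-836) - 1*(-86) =66993 / 779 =86.00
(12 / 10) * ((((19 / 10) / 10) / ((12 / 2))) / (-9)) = -19 / 4500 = -0.00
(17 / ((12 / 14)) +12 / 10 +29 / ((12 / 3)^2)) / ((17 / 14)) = 38381 / 2040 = 18.81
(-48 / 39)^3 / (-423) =4096 / 929331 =0.00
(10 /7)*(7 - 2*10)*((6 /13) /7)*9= -540 /49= -11.02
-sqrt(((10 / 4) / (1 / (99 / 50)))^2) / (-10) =0.50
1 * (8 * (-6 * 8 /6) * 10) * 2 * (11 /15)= -2816 /3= -938.67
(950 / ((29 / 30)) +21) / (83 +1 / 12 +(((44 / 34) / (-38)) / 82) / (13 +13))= 30068257986 / 2488816105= 12.08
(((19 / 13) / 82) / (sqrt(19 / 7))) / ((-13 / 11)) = -11 * sqrt(133) / 13858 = -0.01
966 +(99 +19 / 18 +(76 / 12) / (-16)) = 153455 / 144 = 1065.66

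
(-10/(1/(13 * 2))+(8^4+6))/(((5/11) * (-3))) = -42262/15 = -2817.47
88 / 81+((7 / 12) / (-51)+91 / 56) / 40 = 99299 / 88128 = 1.13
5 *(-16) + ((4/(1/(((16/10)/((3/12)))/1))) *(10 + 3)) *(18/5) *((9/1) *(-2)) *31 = -16715216/25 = -668608.64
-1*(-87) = 87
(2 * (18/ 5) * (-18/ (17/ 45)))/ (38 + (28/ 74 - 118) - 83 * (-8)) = -0.59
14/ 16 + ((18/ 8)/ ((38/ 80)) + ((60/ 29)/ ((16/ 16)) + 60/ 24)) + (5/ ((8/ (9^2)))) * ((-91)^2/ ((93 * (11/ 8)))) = 4943160537/ 1503128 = 3288.58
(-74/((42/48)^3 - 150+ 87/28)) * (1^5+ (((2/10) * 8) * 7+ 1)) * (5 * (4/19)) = 70017024/9957197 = 7.03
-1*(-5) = 5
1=1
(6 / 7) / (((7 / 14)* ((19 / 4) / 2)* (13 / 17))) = 1632 / 1729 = 0.94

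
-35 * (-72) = 2520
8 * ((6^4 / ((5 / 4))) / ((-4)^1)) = -10368 / 5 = -2073.60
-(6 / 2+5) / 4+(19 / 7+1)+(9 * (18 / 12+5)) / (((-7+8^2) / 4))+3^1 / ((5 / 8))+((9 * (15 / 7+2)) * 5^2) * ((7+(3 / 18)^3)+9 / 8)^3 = 500845.72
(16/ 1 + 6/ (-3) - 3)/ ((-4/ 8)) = -22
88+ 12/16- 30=235/4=58.75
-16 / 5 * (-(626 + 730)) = 21696 / 5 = 4339.20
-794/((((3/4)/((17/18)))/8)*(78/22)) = -2375648/1053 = -2256.08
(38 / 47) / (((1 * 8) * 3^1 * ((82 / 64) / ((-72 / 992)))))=-0.00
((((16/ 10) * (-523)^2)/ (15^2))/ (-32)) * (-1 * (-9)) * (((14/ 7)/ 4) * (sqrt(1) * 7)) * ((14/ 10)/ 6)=-13402921/ 30000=-446.76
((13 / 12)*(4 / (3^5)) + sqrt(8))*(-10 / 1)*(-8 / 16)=65 / 729 + 10*sqrt(2)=14.23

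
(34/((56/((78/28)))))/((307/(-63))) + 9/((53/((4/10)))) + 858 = 857.72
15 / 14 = 1.07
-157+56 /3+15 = -370 /3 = -123.33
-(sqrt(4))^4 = -16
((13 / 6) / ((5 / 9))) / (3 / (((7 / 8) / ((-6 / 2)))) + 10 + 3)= 273 / 190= 1.44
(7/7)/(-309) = -1/309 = -0.00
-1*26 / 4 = -13 / 2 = -6.50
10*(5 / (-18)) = -25 / 9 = -2.78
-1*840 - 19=-859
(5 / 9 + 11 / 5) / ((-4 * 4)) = -31 / 180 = -0.17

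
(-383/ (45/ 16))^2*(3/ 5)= 37552384/ 3375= 11126.63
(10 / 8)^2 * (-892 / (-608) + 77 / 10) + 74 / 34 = 682179 / 41344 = 16.50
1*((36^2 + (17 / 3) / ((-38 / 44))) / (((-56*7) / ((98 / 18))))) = -36749 / 2052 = -17.91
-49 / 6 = -8.17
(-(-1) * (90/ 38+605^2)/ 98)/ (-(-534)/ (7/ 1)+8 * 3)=1738630/ 46683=37.24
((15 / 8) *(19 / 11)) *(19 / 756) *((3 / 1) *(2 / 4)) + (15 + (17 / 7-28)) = -22069 / 2112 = -10.45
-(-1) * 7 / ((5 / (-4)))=-28 / 5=-5.60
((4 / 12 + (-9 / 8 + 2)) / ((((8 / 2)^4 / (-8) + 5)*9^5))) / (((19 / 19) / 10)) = -145 / 19131876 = -0.00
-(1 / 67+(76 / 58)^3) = -3700813 / 1634063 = -2.26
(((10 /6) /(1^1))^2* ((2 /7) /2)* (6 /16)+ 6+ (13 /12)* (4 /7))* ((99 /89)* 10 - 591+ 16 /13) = -253737847 /64792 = -3916.19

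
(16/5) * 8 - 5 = 103/5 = 20.60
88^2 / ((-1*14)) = -3872 / 7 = -553.14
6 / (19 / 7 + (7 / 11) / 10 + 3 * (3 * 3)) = 1540 / 7643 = 0.20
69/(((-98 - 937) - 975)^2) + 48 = 64641623/1346700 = 48.00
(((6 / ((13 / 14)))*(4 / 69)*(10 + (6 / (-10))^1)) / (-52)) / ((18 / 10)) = -1316 / 34983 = -0.04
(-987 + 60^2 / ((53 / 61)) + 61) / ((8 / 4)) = 85261 / 53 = 1608.70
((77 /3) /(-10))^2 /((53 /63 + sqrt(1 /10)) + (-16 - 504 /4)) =-369086179 /7908505210 - 2614689 * sqrt(10) /79085052100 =-0.05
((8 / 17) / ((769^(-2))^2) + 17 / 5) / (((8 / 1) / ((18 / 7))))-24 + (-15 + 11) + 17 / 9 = 161864768026307 / 3060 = 52896983015.13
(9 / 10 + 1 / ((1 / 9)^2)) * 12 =982.80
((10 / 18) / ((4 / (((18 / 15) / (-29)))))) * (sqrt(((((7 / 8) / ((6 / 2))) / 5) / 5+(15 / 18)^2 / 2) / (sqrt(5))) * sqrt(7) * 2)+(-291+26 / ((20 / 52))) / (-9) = -sqrt(2261) * 5^(3 / 4) / 13050+1117 / 45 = 24.81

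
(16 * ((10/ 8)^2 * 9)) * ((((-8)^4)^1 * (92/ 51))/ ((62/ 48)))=678297600/ 527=1287092.22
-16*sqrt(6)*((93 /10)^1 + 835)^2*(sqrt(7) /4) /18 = -71284249*sqrt(42) /450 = -1026610.52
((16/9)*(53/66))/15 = 424/4455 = 0.10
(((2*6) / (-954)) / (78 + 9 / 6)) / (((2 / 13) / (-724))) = 18824 / 25281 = 0.74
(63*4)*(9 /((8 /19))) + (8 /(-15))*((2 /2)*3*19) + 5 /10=26783 /5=5356.60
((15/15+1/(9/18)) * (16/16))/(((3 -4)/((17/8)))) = -51/8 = -6.38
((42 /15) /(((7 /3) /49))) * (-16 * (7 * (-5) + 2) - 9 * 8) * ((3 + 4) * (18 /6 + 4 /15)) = 15327984 /25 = 613119.36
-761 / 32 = -23.78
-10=-10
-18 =-18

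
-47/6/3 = -2.61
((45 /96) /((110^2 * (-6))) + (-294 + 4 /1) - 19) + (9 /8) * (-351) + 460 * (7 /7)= -37771361 /154880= -243.88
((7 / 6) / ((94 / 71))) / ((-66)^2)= 497 / 2456784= 0.00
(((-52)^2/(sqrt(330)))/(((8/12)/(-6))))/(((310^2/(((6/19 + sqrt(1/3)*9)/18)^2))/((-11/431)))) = 338*sqrt(110)/983703625 + 183703*sqrt(330)/112142213250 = 0.00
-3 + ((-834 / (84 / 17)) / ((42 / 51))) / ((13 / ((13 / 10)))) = -23.50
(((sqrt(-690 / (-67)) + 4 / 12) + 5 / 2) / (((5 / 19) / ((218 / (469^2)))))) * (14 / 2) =35207 / 471345 + 4142 * sqrt(46230) / 10526705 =0.16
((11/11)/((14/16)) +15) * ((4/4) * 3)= 339/7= 48.43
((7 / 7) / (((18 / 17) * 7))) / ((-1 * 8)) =-17 / 1008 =-0.02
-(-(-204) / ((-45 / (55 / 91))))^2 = -559504 / 74529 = -7.51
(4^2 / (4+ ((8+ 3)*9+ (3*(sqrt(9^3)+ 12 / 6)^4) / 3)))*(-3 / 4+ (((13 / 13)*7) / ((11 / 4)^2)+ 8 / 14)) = 2531 / 149788562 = 0.00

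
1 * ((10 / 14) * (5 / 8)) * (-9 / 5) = -45 / 56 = -0.80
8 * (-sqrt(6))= -8 * sqrt(6)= -19.60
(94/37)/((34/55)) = 2585/629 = 4.11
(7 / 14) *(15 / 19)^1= 15 / 38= 0.39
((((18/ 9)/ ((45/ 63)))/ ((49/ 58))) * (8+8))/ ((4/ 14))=928/ 5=185.60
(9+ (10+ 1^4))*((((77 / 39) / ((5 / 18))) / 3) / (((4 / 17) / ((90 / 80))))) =11781 / 52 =226.56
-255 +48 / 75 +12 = -6059 / 25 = -242.36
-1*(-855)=855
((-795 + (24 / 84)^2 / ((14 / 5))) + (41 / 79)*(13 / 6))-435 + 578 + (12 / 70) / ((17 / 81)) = -8983064089 / 13819470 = -650.03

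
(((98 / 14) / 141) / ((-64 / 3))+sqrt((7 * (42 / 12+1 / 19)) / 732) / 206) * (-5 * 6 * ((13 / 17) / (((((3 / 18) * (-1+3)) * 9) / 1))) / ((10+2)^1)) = 455 / 306816 - 65 * sqrt(81130) / 32470544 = 0.00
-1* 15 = -15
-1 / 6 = -0.17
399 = 399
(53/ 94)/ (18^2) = 53/ 30456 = 0.00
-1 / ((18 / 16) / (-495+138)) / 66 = 476 / 99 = 4.81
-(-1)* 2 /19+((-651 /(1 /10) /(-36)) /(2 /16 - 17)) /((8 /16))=-21.33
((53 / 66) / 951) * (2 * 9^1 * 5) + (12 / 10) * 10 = 42109 / 3487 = 12.08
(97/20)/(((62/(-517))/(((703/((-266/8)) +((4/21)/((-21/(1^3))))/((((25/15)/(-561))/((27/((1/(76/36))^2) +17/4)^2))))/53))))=-36143.18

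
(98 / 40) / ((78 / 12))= 49 / 130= 0.38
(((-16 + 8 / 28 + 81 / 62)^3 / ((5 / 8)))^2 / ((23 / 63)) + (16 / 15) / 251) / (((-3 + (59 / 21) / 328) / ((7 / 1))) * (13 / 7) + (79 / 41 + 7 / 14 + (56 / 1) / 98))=132874578984960386649043777864 / 4670132382962356441775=28451994.10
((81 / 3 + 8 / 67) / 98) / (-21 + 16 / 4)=-1817 / 111622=-0.02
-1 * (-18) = 18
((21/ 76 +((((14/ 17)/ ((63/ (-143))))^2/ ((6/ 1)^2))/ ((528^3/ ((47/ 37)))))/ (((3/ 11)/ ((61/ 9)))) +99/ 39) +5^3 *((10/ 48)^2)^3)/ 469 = 1039464317466734567/ 172569619444730167296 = 0.01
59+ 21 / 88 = 5213 / 88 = 59.24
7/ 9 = 0.78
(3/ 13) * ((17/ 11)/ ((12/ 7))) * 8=238/ 143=1.66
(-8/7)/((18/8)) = -32/63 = -0.51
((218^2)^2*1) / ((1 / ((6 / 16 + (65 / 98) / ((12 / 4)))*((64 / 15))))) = 12665839470208 / 2205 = 5744144884.45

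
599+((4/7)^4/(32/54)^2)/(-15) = 598.98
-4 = -4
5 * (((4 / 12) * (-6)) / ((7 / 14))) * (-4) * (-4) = -320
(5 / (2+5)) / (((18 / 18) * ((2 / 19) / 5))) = 475 / 14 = 33.93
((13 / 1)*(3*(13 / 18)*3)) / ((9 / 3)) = 169 / 6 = 28.17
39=39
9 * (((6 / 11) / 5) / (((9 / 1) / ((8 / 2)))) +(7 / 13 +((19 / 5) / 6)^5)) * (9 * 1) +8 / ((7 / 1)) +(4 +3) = 19200935099 / 300300000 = 63.94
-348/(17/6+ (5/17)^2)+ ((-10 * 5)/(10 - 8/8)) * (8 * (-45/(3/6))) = 19648568/5063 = 3880.82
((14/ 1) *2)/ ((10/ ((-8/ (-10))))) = 56/ 25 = 2.24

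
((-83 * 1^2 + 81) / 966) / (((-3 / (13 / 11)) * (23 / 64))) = 832 / 366597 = 0.00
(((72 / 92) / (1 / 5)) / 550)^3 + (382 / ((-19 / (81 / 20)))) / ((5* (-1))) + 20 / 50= 1283477451337 / 76922815750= 16.69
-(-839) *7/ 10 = 587.30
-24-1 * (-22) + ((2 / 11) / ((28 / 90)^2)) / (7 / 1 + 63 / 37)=-619307 / 347116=-1.78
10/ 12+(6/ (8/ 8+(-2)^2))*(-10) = -67/ 6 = -11.17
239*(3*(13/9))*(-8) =-24856/3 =-8285.33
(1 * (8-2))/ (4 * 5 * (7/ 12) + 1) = 9/ 19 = 0.47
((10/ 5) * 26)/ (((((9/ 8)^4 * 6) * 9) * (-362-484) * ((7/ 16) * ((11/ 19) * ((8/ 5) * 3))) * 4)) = -2529280/ 17309564811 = -0.00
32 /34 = 16 /17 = 0.94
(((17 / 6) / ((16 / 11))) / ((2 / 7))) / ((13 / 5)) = 6545 / 2496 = 2.62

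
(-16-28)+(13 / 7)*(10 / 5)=-282 / 7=-40.29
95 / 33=2.88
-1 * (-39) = 39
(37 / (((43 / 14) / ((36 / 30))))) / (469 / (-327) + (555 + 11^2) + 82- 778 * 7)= -1016316 / 329690675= -0.00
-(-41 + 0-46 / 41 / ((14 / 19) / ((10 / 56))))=331661 / 8036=41.27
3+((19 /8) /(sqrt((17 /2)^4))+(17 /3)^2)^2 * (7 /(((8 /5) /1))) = 979256017211 /216486432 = 4523.41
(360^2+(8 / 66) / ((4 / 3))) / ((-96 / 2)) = -1425601 / 528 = -2700.00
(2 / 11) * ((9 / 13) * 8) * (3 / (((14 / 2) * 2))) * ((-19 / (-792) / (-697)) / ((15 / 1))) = -19 / 38373335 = -0.00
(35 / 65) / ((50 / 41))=287 / 650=0.44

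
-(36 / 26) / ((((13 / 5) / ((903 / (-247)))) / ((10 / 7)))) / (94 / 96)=5572800 / 1961921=2.84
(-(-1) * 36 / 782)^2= 324 / 152881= 0.00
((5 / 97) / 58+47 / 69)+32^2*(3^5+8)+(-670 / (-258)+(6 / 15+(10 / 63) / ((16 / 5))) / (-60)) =108117755384608219 / 420647018400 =257027.27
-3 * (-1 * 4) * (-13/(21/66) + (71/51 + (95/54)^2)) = -12620533/28917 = -436.44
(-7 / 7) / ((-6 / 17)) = 17 / 6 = 2.83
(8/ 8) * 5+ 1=6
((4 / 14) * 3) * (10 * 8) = 480 / 7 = 68.57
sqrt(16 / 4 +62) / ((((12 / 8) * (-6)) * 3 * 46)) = -sqrt(66) / 1242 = -0.01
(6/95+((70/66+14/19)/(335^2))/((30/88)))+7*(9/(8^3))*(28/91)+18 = 2890102126537/159664752000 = 18.10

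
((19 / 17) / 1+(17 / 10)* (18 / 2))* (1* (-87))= -242817 / 170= -1428.34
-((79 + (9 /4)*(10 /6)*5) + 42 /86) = -16897 /172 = -98.24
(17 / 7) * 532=1292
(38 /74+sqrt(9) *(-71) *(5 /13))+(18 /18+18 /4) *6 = -23285 /481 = -48.41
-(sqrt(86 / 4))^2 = -43 / 2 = -21.50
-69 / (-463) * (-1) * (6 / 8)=-207 / 1852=-0.11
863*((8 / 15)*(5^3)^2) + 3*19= 21575171 / 3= 7191723.67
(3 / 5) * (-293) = -175.80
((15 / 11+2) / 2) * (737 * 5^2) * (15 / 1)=929625 / 2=464812.50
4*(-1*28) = -112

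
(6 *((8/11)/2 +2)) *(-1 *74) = -11544/11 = -1049.45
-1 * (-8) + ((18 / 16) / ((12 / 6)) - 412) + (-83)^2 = 103769 / 16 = 6485.56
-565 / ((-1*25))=22.60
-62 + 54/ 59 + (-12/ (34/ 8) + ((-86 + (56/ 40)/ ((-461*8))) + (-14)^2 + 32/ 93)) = 79871948887/ 1720064760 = 46.44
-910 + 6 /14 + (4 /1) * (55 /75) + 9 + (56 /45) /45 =-12723628 /14175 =-897.61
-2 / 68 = -1 / 34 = -0.03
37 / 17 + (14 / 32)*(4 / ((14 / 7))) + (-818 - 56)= -118449 / 136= -870.95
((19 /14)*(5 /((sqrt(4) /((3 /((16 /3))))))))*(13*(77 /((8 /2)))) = 122265 /256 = 477.60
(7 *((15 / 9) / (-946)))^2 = 1225 / 8054244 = 0.00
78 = 78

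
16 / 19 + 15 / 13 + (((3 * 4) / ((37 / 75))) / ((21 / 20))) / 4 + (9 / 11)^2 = 65462440 / 7740733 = 8.46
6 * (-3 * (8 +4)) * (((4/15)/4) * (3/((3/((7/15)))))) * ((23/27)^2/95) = -29624/577125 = -0.05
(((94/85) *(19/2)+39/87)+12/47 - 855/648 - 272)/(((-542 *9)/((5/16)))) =2186406017/130208414976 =0.02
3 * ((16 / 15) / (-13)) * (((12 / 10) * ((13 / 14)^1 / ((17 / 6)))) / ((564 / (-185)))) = 888 / 27965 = 0.03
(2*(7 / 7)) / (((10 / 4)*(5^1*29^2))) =4 / 21025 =0.00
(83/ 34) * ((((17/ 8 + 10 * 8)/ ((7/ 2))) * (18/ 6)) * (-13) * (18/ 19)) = -19140381/ 9044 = -2116.36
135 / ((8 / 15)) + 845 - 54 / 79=693583 / 632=1097.44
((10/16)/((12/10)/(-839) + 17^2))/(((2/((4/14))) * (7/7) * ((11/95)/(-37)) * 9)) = -73727125/6721262856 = -0.01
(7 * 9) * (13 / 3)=273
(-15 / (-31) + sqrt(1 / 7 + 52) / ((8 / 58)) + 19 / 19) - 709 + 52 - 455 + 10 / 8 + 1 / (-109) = -14992965 / 13516 + 29 * sqrt(2555) / 28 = -1056.92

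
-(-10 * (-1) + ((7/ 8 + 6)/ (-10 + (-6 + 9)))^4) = -107495585/ 9834496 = -10.93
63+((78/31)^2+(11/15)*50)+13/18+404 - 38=8177107/17298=472.72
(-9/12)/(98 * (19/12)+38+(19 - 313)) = 9/1210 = 0.01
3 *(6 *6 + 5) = 123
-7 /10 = -0.70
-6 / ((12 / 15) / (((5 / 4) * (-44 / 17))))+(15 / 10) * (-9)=183 / 17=10.76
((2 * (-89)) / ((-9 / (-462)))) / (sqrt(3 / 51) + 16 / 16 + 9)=-4660040 / 5097 + 27412 * sqrt(17) / 5097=-892.10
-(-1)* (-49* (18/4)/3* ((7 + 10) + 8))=-3675/2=-1837.50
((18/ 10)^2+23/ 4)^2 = 808201/ 10000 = 80.82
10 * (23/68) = 115/34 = 3.38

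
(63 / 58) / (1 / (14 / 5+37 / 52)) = 57519 / 15080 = 3.81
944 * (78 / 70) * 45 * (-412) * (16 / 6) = -52005229.71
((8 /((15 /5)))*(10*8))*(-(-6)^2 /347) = -7680 /347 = -22.13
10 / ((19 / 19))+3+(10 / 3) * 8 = 119 / 3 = 39.67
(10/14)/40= 1/56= 0.02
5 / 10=1 / 2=0.50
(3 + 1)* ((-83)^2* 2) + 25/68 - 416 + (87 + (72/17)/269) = 1002097649/18292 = 54783.38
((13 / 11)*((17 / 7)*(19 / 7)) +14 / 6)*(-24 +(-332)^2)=1803974000 / 1617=1115630.18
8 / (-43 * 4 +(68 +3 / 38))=-304 / 3949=-0.08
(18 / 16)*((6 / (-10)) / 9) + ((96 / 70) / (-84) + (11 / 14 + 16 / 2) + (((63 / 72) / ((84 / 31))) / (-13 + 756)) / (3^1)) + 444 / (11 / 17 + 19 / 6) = 2551586393347 / 20393745120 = 125.12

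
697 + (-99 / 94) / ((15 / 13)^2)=1636091 / 2350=696.21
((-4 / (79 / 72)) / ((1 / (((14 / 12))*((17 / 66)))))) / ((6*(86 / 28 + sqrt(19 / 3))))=-286552 / 1584187 + 93296*sqrt(57) / 4752561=-0.03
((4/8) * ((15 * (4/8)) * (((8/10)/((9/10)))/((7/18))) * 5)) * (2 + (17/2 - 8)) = 750/7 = 107.14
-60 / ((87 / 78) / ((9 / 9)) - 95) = 1560 / 2441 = 0.64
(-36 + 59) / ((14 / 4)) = 46 / 7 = 6.57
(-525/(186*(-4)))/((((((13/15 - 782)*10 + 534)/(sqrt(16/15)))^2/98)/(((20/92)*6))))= 77175/42480203464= 0.00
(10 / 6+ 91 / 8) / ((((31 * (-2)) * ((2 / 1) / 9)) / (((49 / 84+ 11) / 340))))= -43507 / 1349120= -0.03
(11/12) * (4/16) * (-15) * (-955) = 52525/16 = 3282.81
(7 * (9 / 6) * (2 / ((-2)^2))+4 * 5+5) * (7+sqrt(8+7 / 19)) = 121 * sqrt(3021) / 76+847 / 4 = 299.26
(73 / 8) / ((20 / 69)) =31.48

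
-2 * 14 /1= -28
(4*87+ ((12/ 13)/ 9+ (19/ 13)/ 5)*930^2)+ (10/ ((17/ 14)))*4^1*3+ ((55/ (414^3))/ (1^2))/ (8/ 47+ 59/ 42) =341971.44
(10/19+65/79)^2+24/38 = 5523573/2253001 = 2.45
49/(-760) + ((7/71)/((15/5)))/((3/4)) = -10031/485640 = -0.02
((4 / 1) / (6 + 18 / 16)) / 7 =32 / 399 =0.08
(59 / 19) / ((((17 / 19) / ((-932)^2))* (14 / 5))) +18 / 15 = 640610914 / 595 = 1076657.00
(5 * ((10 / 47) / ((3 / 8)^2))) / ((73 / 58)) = 185600 / 30879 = 6.01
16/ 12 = 4/ 3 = 1.33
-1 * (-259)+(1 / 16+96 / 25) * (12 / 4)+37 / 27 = 2938441 / 10800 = 272.08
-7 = -7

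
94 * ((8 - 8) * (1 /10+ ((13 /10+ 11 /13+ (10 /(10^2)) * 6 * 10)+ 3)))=0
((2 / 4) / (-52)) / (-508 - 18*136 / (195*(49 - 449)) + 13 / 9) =1125 / 59263328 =0.00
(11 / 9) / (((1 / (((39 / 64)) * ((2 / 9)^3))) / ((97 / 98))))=13871 / 1714608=0.01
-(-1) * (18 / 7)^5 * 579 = 1094059872 / 16807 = 65095.49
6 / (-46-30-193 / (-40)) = -0.08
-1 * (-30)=30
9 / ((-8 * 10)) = -9 / 80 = -0.11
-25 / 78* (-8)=100 / 39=2.56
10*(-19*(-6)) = 1140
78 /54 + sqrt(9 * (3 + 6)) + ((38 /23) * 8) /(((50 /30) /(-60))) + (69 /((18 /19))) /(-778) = -149925857 /322092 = -465.48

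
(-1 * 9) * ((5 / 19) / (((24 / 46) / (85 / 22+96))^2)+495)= -13422400685 / 147136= -91224.45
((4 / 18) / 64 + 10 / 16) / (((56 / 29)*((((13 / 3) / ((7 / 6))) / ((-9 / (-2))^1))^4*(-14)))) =-187499529 / 3743547392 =-0.05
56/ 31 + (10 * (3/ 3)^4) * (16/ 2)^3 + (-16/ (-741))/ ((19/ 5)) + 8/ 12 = 2235700750/ 436449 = 5122.48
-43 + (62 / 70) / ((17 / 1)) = -25554 / 595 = -42.95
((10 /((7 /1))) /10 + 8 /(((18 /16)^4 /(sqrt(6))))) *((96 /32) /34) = 3 /238 + 16384 *sqrt(6) /37179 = 1.09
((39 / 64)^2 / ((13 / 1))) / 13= 9 / 4096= 0.00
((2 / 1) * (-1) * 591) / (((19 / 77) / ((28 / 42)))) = -60676 / 19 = -3193.47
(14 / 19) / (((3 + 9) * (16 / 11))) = 77 / 1824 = 0.04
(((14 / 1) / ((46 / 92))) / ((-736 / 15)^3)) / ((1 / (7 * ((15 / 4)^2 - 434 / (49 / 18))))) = 384638625 / 1594753024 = 0.24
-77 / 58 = -1.33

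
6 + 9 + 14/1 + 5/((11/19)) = 414/11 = 37.64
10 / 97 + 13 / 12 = 1381 / 1164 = 1.19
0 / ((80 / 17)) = 0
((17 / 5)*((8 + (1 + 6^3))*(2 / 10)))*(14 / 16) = 1071 / 8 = 133.88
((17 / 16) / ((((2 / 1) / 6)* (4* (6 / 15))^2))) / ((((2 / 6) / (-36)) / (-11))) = 378675 / 256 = 1479.20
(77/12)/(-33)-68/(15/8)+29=-7.46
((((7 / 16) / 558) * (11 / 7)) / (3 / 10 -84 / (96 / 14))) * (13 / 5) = -143 / 533448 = -0.00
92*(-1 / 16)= -23 / 4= -5.75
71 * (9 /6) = 213 /2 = 106.50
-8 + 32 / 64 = -15 / 2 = -7.50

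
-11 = -11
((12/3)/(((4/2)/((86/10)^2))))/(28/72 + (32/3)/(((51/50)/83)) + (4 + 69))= 8772/55825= 0.16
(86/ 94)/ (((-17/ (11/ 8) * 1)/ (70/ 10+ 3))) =-2365/ 3196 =-0.74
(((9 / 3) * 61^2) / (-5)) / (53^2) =-11163 / 14045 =-0.79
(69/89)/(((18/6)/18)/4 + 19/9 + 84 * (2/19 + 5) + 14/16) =47196/26290511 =0.00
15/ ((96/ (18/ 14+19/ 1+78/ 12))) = 1875/ 448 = 4.19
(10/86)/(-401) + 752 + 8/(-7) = 90629173/120701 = 750.86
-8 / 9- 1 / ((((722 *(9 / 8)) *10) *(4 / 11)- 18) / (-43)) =-28231 / 32292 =-0.87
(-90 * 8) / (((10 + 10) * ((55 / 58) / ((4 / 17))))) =-8352 / 935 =-8.93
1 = 1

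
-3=-3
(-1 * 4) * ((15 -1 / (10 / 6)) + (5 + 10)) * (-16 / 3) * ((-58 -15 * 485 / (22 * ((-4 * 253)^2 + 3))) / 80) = -128068247006 / 281640425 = -454.72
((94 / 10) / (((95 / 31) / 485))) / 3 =141329 / 285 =495.89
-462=-462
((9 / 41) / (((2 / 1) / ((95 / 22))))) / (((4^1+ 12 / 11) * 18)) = 95 / 18368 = 0.01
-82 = -82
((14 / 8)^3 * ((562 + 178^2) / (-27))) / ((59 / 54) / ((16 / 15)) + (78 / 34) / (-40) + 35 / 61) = -28674029965 / 6902193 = -4154.34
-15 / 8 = -1.88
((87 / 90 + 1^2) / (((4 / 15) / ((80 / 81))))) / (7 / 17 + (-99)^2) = 5015 / 6748272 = 0.00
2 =2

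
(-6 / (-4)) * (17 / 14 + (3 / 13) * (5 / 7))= 753 / 364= 2.07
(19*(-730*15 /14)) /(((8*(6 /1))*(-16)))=34675 /1792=19.35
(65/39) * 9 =15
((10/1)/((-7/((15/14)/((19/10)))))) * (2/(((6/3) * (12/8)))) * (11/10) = -550/931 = -0.59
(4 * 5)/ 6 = 10/ 3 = 3.33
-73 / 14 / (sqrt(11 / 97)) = -73 * sqrt(1067) / 154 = -15.48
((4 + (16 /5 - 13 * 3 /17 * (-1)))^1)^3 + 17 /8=4214903669 /4913000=857.91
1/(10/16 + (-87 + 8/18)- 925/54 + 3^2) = -216/20317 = -0.01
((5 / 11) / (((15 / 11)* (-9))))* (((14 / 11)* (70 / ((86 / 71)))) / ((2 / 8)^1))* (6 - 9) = 139160 / 4257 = 32.69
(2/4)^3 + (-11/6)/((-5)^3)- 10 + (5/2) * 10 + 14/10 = 49619/3000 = 16.54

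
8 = 8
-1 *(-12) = 12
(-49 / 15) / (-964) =49 / 14460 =0.00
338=338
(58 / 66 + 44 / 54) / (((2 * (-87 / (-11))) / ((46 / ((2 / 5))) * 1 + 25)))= 35210 / 2349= 14.99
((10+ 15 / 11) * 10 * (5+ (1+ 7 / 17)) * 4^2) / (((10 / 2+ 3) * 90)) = 27250 / 1683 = 16.19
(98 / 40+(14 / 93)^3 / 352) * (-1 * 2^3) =-867100276 / 44239635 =-19.60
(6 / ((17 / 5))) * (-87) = -2610 / 17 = -153.53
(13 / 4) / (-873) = -13 / 3492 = -0.00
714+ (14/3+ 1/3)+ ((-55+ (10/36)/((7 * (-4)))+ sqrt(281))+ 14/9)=sqrt(281)+ 335435/504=682.31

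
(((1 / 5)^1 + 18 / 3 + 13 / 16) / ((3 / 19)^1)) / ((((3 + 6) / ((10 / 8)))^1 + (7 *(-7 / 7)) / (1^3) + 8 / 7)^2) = 870485 / 35344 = 24.63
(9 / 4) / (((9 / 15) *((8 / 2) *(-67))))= -15 / 1072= -0.01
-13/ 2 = -6.50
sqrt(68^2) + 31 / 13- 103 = -424 / 13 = -32.62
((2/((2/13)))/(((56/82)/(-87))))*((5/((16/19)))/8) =-4405245/3584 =-1229.14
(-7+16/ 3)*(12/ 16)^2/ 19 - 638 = -193967/ 304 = -638.05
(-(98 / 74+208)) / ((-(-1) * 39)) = -7745 / 1443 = -5.37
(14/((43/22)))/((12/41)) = 3157/129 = 24.47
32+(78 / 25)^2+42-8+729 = 502959 / 625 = 804.73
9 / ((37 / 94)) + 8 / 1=1142 / 37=30.86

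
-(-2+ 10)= -8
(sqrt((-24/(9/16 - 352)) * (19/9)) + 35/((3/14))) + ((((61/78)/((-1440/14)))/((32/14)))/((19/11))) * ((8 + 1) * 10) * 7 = 162.50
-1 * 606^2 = -367236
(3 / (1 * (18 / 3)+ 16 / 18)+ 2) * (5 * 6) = 2265 / 31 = 73.06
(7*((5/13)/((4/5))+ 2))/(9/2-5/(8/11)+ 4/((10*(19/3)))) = -7.51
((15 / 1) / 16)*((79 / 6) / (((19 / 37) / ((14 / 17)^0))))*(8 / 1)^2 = 29230 / 19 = 1538.42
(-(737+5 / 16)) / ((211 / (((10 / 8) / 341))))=-58985 / 4604864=-0.01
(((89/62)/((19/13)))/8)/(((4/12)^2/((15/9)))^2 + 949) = 260325/2012269024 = 0.00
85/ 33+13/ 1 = 514/ 33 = 15.58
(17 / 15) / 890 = 17 / 13350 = 0.00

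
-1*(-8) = 8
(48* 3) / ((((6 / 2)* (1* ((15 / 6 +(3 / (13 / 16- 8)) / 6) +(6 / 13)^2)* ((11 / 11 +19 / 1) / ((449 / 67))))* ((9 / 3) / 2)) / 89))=2485254512 / 6884317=361.00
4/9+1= 13/9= 1.44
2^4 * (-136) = -2176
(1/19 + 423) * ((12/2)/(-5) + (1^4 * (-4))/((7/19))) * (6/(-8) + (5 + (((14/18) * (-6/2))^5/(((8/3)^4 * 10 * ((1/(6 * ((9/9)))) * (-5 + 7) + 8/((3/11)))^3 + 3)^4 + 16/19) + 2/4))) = -11201452169453236957515048978603188759440017163751/462319180493206196529785314116902097240266825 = -24228.83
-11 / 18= -0.61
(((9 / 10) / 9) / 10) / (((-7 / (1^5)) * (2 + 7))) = -1 / 6300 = -0.00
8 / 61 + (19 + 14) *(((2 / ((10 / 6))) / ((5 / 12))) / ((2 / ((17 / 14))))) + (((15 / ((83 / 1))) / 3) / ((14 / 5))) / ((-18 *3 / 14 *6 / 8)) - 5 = 3791258419 / 71768025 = 52.83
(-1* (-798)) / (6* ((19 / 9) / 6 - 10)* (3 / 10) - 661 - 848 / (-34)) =-406980 / 333247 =-1.22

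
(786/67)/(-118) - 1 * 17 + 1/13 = -874769/51389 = -17.02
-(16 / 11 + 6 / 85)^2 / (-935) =2033476 / 817400375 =0.00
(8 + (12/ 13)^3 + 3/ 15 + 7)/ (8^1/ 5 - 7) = -175612/ 59319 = -2.96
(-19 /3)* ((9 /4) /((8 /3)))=-171 /32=-5.34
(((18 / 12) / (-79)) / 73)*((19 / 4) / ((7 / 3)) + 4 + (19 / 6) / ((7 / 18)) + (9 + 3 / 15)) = -9819 / 1614760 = -0.01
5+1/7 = 36/7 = 5.14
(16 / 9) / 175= 16 / 1575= 0.01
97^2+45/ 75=47048/ 5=9409.60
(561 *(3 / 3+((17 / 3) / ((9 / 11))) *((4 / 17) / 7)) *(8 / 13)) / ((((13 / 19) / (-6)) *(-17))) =779152 / 3549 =219.54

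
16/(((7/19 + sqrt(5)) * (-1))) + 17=7995/439 - 1444 * sqrt(5)/439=10.86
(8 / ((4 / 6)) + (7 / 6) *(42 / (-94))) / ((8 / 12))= 3237 / 188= 17.22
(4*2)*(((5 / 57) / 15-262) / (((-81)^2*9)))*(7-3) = -1433632 / 10097379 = -0.14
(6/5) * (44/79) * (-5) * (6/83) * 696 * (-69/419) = 76070016/2747383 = 27.69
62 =62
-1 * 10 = -10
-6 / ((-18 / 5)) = 5 / 3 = 1.67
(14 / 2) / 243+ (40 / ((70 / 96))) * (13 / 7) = 1213399 / 11907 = 101.91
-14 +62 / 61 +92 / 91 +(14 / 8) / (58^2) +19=524943961 / 74694256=7.03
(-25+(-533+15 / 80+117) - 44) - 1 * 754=-19821 / 16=-1238.81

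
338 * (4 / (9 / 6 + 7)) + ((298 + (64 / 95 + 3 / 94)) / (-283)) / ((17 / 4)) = 3411425998 / 21481115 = 158.81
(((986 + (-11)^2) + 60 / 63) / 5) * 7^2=162869 / 15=10857.93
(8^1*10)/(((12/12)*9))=8.89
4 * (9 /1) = 36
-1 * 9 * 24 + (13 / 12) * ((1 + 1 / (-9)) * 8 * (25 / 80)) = -5767 / 27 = -213.59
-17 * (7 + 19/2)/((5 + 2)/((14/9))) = -187/3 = -62.33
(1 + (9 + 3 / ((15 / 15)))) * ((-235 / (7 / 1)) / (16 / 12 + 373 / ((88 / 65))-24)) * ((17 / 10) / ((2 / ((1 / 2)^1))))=-342771 / 467257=-0.73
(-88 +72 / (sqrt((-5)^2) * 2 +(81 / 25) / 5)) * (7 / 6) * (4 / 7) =-216256 / 3993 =-54.16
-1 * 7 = -7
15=15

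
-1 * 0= 0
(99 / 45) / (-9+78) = 0.03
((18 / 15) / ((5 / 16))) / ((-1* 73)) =-0.05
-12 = -12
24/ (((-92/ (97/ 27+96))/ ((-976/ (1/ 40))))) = 1014285.60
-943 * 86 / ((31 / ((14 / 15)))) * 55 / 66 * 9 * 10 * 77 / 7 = -62445460 / 31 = -2014369.68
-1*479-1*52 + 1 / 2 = -1061 / 2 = -530.50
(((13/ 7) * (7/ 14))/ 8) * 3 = 39/ 112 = 0.35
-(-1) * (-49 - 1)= -50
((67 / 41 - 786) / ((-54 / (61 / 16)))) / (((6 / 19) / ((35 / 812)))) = 186361405 / 24655104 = 7.56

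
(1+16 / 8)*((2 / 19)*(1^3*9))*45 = 2430 / 19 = 127.89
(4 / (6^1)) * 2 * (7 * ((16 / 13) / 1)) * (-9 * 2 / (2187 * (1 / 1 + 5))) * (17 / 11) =-7616 / 312741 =-0.02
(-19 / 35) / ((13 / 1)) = -0.04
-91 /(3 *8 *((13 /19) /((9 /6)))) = -133 /16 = -8.31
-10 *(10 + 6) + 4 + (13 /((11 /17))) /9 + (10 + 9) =-13342 /99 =-134.77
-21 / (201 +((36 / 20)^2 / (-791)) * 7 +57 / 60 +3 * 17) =-237300 / 2858011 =-0.08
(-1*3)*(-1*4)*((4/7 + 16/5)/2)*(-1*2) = -1584/35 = -45.26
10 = 10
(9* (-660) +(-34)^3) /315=-45244 /315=-143.63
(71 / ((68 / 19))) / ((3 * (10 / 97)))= 130853 / 2040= 64.14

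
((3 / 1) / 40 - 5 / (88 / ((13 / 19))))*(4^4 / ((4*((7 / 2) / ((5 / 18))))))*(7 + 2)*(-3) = -7248 / 1463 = -4.95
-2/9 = -0.22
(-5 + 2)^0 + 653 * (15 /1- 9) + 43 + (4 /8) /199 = 1576877 /398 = 3962.00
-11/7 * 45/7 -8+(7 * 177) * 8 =484801/49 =9893.90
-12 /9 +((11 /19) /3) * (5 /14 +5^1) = -239 /798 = -0.30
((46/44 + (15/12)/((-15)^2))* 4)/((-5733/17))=-35377/2837835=-0.01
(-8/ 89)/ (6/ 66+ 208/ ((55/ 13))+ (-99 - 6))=0.00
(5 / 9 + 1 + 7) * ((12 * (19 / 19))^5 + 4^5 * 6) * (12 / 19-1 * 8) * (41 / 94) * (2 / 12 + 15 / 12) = -79825123840 / 8037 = -9932204.04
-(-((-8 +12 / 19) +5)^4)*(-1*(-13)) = 53308125 / 130321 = 409.05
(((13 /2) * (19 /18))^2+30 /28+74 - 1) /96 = 1099039 /870912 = 1.26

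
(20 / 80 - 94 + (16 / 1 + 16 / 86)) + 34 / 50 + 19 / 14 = -2273357 / 30100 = -75.53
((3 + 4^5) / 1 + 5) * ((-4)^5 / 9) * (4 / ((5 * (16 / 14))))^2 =-4315136 / 75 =-57535.15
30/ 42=5/ 7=0.71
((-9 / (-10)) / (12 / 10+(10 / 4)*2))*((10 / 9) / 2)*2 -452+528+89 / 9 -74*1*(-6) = 147884 / 279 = 530.05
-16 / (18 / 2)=-16 / 9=-1.78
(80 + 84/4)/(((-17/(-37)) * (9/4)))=14948/153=97.70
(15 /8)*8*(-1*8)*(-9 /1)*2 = 2160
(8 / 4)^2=4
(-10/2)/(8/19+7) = -95/141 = -0.67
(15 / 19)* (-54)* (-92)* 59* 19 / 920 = 4779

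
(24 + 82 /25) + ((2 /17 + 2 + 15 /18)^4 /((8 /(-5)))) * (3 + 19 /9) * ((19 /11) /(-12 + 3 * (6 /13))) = 428839480570187 /6429647030400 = 66.70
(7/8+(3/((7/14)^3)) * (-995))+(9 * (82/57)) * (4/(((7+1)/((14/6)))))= -3627331/152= -23864.02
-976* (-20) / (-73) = -19520 / 73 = -267.40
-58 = -58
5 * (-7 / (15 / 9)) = -21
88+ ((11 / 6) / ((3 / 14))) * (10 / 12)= 5137 / 54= 95.13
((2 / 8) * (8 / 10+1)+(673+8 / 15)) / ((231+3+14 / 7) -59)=40439 / 10620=3.81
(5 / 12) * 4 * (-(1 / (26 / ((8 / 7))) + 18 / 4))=-4135 / 546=-7.57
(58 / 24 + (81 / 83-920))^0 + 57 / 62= 119 / 62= 1.92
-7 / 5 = -1.40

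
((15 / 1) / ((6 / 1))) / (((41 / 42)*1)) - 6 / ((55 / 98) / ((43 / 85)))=-545769 / 191675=-2.85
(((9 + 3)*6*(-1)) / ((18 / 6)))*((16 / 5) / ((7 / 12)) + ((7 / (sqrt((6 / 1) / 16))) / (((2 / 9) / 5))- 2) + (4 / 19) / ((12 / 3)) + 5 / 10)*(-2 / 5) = 128904 / 3325 + 1008*sqrt(6) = 2507.85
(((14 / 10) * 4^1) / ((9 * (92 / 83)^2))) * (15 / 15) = 48223 / 95220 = 0.51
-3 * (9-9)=0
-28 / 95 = -0.29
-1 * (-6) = 6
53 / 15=3.53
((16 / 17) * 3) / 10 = 0.28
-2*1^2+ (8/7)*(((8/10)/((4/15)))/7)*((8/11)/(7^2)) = -52630/26411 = -1.99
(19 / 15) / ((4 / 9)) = 57 / 20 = 2.85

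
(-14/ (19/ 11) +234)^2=51028.43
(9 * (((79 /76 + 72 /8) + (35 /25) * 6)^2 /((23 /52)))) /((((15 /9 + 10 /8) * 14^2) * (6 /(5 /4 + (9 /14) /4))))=189010107 /66424000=2.85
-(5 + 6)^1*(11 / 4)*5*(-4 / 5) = 121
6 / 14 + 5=38 / 7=5.43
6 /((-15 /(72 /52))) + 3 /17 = -417 /1105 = -0.38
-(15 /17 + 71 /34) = -101 /34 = -2.97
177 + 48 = 225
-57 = -57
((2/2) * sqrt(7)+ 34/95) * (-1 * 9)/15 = -3 * sqrt(7)/5 - 102/475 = -1.80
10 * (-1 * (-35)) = 350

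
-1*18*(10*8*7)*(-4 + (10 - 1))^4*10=-63000000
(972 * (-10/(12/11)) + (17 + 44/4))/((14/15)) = -66615/7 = -9516.43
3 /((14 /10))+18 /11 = 291 /77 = 3.78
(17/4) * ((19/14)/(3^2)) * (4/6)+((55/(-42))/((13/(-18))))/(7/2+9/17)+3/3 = 2527579/1346436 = 1.88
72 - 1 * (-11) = 83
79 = 79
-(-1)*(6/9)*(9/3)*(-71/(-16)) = 71/8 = 8.88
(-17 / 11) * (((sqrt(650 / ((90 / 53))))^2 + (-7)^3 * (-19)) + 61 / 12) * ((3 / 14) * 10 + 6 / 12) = -28202.32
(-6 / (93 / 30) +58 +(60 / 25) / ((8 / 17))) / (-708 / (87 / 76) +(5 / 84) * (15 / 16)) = -123170656 / 1245363465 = -0.10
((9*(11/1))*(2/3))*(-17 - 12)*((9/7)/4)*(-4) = 2460.86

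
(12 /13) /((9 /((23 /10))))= 46 /195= 0.24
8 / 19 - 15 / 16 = -157 / 304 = -0.52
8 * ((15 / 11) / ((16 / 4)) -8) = -674 / 11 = -61.27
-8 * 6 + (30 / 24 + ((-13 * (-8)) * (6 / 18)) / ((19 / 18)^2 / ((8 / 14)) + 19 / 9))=-804469 / 21052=-38.21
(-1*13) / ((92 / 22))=-143 / 46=-3.11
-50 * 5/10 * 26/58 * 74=-24050/29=-829.31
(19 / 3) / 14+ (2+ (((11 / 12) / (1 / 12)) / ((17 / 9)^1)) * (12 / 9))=7295 / 714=10.22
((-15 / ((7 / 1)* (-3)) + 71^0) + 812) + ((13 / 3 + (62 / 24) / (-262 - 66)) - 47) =7081229 / 9184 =771.04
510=510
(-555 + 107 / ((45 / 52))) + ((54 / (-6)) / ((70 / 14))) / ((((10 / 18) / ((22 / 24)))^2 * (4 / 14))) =-16146263 / 36000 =-448.51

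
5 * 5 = 25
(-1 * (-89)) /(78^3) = 0.00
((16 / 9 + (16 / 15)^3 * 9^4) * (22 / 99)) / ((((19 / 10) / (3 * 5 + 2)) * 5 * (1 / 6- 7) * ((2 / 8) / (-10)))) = 9748427776 / 525825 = 18539.30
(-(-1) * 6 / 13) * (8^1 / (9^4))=16 / 28431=0.00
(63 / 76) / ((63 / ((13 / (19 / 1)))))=13 / 1444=0.01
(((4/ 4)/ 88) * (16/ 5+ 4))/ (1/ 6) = 27/ 55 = 0.49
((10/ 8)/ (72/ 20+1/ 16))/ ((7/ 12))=1200/ 2051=0.59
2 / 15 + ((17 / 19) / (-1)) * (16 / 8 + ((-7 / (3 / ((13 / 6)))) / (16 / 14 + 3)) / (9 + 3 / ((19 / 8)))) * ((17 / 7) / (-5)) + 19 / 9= 15943391 / 5206950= 3.06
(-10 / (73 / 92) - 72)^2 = 38142976 / 5329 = 7157.62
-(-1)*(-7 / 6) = -7 / 6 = -1.17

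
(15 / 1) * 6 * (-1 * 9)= -810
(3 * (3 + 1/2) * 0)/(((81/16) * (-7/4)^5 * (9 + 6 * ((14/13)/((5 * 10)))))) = 0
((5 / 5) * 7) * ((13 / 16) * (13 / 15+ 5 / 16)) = 6.71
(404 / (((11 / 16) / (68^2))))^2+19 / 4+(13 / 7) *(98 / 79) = 282309458485583245 / 38236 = 7383341837158.26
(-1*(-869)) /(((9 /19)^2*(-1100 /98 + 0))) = -1397431 /4050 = -345.04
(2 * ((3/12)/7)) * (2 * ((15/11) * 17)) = 255/77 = 3.31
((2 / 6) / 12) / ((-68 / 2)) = -1 / 1224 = -0.00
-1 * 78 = -78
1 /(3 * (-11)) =-1 /33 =-0.03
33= 33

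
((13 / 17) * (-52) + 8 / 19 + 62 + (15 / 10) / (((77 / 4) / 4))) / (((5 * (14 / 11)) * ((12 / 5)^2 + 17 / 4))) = 5712380 / 15842827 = 0.36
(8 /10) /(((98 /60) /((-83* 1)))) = -1992 /49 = -40.65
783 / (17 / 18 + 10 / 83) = 1169802 / 1591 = 735.26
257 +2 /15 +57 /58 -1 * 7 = 218471 /870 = 251.12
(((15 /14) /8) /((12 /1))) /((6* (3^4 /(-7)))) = -5 /31104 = -0.00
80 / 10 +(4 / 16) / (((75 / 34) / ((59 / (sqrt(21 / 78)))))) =8 +1003 * sqrt(182) / 1050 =20.89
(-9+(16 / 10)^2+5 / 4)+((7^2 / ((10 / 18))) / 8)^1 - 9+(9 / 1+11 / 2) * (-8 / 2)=-12233 / 200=-61.16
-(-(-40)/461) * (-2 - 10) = 480/461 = 1.04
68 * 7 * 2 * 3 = 2856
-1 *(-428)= 428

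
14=14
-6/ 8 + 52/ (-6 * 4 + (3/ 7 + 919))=-4337/ 6268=-0.69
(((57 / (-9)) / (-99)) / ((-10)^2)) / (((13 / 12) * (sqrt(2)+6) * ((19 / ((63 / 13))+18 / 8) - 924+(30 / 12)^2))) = -798 / 6980555725+133 * sqrt(2) / 6980555725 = -0.00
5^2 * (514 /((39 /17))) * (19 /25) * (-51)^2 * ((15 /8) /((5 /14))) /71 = 1511381277 /1846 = 818733.09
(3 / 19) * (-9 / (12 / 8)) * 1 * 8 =-144 / 19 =-7.58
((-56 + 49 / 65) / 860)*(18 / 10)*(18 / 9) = -32319 / 139750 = -0.23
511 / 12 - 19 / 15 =2479 / 60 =41.32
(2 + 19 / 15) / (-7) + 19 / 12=67 / 60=1.12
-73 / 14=-5.21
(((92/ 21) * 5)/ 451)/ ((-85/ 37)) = -3404/ 161007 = -0.02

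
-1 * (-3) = 3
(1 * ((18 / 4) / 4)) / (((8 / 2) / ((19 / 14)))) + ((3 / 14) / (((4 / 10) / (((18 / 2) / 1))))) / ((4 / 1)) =711 / 448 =1.59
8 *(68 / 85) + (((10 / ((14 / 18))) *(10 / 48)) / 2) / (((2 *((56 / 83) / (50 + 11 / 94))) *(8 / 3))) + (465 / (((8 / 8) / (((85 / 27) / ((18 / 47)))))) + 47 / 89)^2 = 2558783717338807201679 / 175083776501760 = 14614624.89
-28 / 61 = -0.46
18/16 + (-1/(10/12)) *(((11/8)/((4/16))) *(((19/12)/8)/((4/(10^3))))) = -5207/16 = -325.44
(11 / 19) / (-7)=-11 / 133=-0.08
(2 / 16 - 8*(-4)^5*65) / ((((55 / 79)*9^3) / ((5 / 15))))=112175813 / 320760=349.72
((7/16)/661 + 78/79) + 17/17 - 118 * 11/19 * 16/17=-16815248917/269867792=-62.31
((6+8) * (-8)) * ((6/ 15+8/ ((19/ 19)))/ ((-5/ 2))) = 9408/ 25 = 376.32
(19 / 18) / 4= 19 / 72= 0.26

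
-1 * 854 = -854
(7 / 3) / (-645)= -7 / 1935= -0.00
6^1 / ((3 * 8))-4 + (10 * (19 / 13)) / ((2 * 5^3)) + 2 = -2199 / 1300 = -1.69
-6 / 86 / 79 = -3 / 3397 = -0.00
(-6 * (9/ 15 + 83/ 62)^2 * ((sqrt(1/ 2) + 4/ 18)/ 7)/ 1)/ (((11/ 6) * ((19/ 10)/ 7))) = -3250809 * sqrt(2)/ 1004245-1444804/ 1004245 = -6.02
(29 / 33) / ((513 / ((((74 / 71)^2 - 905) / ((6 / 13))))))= -156168103 / 46548594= -3.35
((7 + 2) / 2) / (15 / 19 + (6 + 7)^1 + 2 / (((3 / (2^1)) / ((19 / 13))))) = 6669 / 23324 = 0.29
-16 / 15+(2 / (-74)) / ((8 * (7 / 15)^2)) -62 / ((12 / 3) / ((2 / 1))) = -6979799 / 217560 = -32.08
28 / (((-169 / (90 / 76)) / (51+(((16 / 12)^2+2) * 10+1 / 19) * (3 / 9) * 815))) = -370887860 / 183027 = -2026.41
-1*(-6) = 6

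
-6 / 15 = -2 / 5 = -0.40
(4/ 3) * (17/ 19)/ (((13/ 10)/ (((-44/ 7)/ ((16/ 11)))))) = -3.97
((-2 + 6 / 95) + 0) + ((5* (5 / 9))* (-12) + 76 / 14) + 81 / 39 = -720077 / 25935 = -27.76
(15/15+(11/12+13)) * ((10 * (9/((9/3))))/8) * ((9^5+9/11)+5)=581394685/176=3303378.89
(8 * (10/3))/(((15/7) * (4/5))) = 140/9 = 15.56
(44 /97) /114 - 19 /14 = -104743 /77406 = -1.35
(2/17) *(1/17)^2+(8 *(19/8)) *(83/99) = 7747999/486387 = 15.93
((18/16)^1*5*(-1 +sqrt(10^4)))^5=1754844108017034375/32768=53553592163605.79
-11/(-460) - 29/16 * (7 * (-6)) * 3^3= 1890967/920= 2055.40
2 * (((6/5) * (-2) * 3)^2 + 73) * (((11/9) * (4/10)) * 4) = 549296/1125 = 488.26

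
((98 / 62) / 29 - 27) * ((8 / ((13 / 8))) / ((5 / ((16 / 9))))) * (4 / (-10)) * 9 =49610752 / 292175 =169.80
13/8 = 1.62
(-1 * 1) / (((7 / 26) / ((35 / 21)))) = -130 / 21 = -6.19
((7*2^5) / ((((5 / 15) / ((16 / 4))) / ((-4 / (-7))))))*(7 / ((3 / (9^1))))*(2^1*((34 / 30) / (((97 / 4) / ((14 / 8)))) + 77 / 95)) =530460672 / 9215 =57564.91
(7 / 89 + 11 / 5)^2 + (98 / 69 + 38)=609573524 / 13663725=44.61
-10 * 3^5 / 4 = -1215 / 2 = -607.50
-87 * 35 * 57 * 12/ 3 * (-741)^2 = -381204975060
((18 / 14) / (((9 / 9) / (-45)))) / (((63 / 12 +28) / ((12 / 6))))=-3240 / 931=-3.48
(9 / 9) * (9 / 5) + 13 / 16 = 209 / 80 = 2.61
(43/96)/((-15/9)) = -43/160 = -0.27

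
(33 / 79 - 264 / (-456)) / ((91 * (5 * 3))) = 1496 / 2048865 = 0.00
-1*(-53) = 53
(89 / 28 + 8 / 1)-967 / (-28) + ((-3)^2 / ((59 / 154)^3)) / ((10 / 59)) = 120615916 / 121835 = 989.99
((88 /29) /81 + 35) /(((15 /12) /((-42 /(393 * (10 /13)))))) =-3.89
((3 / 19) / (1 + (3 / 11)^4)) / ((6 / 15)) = 219615 / 559436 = 0.39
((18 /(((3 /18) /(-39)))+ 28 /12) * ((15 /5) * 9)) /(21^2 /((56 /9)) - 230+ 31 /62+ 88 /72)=8183592 /11333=722.10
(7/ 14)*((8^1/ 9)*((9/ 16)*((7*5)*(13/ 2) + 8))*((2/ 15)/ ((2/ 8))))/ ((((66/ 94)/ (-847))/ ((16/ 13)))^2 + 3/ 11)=526401094912/ 4572107445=115.13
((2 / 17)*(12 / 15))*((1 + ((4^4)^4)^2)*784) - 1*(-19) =115697978830306307743439 / 85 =1361152692121250679334.58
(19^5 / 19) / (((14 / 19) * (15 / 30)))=2476099 / 7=353728.43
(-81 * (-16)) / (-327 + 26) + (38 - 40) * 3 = -3102 / 301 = -10.31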